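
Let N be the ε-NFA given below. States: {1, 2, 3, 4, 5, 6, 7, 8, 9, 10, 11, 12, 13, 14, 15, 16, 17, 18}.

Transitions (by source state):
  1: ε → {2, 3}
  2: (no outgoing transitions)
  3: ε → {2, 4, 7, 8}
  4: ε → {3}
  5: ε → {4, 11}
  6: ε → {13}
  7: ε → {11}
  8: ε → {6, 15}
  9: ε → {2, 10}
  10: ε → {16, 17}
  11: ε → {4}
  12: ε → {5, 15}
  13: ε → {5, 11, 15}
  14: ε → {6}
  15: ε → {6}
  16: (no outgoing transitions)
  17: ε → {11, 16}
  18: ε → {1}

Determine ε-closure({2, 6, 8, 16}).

{2, 3, 4, 5, 6, 7, 8, 11, 13, 15, 16}

Start with {2, 6, 8, 16}.
From 6 via ε: add 13.
From 8 via ε: add 15.
From 13 via ε: add 5, 11.
From 5 via ε: add 4.
From 4 via ε: add 3.
From 3 via ε: add 7.
No new states can be added; the closed set is {2, 3, 4, 5, 6, 7, 8, 11, 13, 15, 16}.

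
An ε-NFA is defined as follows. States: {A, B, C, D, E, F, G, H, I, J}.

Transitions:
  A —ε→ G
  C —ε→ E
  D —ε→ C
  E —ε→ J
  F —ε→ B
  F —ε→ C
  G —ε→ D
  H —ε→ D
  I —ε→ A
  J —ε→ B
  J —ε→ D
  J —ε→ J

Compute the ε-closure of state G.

{B, C, D, E, G, J}

Start with {G}.
From G via ε: add D.
From D via ε: add C.
From C via ε: add E.
From E via ε: add J.
From J via ε: add B.
No new states can be added; the closed set is {B, C, D, E, G, J}.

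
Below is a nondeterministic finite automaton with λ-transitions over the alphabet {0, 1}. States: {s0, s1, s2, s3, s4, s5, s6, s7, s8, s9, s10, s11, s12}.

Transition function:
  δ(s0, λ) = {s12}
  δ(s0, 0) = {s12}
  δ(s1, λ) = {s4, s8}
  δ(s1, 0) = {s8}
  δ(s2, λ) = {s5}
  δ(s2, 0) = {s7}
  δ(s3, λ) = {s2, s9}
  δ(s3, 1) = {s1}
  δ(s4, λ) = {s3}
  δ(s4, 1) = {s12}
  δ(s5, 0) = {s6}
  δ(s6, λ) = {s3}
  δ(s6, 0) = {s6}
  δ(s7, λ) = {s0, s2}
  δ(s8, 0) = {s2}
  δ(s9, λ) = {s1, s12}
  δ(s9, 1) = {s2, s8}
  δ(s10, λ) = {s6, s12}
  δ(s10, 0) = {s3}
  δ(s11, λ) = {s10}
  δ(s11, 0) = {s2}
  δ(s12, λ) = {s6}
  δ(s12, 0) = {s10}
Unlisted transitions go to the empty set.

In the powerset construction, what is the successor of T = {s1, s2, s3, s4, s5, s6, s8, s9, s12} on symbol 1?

{s1, s2, s3, s4, s5, s6, s8, s9, s12}

s3 on 1 → {s1}.
s4 on 1 → {s12}.
s9 on 1 → {s2, s8}.
No 1-transition from s1, s2, s5, s6, s8, s12.
Union after reading 1: {s1, s2, s8, s12}.
Now take the λ-closure:
From s1 via λ: add s4.
From s2 via λ: add s5.
From s12 via λ: add s6.
From s4 via λ: add s3.
From s3 via λ: add s9.
No new states can be added; the closed set is {s1, s2, s3, s4, s5, s6, s8, s9, s12}.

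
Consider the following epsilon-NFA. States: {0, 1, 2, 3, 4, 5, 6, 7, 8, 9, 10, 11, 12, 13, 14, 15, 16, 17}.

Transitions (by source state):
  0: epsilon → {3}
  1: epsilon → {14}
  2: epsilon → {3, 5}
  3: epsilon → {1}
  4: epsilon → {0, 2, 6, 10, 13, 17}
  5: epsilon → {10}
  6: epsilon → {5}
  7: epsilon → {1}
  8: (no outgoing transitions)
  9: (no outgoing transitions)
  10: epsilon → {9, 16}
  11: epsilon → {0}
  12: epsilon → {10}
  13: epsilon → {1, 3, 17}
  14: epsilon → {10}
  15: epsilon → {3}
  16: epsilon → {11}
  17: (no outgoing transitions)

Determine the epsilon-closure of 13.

{0, 1, 3, 9, 10, 11, 13, 14, 16, 17}

Start with {13}.
From 13 via epsilon: add 1, 3, 17.
From 1 via epsilon: add 14.
From 14 via epsilon: add 10.
From 10 via epsilon: add 9, 16.
From 16 via epsilon: add 11.
From 11 via epsilon: add 0.
No new states can be added; the closed set is {0, 1, 3, 9, 10, 11, 13, 14, 16, 17}.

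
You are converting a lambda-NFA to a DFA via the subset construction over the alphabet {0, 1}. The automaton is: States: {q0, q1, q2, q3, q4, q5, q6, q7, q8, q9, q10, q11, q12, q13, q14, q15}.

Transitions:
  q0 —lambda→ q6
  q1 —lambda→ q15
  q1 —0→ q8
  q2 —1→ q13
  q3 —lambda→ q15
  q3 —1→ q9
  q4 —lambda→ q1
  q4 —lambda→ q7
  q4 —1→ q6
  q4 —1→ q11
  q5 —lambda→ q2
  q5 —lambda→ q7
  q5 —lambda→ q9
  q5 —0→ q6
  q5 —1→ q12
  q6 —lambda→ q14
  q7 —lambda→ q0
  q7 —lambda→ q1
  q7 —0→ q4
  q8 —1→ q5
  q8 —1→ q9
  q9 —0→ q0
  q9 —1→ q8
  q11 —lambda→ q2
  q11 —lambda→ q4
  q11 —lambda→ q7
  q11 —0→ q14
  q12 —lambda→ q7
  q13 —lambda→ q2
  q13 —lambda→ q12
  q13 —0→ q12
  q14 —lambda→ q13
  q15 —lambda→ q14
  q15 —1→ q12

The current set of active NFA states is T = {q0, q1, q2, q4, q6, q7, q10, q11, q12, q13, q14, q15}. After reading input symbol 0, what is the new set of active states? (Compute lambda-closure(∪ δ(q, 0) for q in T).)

{q0, q1, q2, q4, q6, q7, q8, q12, q13, q14, q15}

q1 on 0 → {q8}.
q7 on 0 → {q4}.
q11 on 0 → {q14}.
q13 on 0 → {q12}.
No 0-transition from q0, q2, q4, q6, q10, q12, q14, q15.
Union after reading 0: {q4, q8, q12, q14}.
Now take the lambda-closure:
From q4 via lambda: add q1, q7.
From q14 via lambda: add q13.
From q1 via lambda: add q15.
From q7 via lambda: add q0.
From q13 via lambda: add q2.
From q0 via lambda: add q6.
No new states can be added; the closed set is {q0, q1, q2, q4, q6, q7, q8, q12, q13, q14, q15}.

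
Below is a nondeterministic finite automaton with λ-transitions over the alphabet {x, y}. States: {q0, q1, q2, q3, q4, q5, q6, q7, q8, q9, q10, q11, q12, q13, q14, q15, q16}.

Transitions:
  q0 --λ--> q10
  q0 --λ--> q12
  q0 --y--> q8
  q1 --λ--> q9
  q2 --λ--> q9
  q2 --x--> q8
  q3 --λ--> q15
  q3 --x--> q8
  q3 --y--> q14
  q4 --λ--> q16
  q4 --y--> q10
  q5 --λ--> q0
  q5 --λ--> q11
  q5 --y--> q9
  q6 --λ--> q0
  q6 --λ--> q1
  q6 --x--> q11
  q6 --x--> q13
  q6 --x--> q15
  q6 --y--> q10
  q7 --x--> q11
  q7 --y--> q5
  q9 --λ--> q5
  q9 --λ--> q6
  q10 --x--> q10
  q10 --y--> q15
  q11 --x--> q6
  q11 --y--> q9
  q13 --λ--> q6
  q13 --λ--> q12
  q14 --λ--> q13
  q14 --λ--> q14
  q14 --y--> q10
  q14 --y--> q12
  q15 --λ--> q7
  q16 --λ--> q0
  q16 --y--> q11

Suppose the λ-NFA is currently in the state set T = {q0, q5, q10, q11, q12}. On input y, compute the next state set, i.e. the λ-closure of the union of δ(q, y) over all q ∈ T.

{q0, q1, q5, q6, q7, q8, q9, q10, q11, q12, q15}

q0 on y → {q8}.
q5 on y → {q9}.
q10 on y → {q15}.
q11 on y → {q9}.
No y-transition from q12.
Union after reading y: {q8, q9, q15}.
Now take the λ-closure:
From q9 via λ: add q5, q6.
From q15 via λ: add q7.
From q5 via λ: add q0, q11.
From q6 via λ: add q1.
From q0 via λ: add q10, q12.
No new states can be added; the closed set is {q0, q1, q5, q6, q7, q8, q9, q10, q11, q12, q15}.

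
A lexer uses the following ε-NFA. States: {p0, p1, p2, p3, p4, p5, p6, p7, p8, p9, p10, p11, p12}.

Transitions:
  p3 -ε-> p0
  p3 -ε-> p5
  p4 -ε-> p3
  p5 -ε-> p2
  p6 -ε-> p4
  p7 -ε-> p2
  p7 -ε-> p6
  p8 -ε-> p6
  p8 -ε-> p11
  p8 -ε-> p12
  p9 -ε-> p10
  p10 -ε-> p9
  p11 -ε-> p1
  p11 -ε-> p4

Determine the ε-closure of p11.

Start with {p11}.
From p11 via ε: add p1, p4.
From p4 via ε: add p3.
From p3 via ε: add p0, p5.
From p5 via ε: add p2.
No new states can be added; the closed set is {p0, p1, p2, p3, p4, p5, p11}.

{p0, p1, p2, p3, p4, p5, p11}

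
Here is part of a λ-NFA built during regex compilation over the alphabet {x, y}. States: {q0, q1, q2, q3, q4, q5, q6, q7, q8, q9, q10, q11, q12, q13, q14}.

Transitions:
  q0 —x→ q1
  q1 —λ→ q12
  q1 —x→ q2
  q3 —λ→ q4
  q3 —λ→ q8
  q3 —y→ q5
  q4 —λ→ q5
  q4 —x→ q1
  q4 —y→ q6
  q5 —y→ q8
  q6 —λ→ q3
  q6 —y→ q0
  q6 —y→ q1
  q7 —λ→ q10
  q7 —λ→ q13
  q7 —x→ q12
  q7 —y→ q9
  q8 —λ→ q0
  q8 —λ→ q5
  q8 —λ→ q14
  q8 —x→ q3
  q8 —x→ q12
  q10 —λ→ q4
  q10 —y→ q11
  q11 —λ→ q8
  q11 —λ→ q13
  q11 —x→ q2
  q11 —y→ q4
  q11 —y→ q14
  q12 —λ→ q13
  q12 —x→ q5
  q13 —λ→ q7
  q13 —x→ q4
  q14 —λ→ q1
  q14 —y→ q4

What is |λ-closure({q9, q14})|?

9

Start with {q9, q14}.
From q14 via λ: add q1.
From q1 via λ: add q12.
From q12 via λ: add q13.
From q13 via λ: add q7.
From q7 via λ: add q10.
From q10 via λ: add q4.
From q4 via λ: add q5.
λ-closure = {q1, q4, q5, q7, q9, q10, q12, q13, q14}, which has 9 states.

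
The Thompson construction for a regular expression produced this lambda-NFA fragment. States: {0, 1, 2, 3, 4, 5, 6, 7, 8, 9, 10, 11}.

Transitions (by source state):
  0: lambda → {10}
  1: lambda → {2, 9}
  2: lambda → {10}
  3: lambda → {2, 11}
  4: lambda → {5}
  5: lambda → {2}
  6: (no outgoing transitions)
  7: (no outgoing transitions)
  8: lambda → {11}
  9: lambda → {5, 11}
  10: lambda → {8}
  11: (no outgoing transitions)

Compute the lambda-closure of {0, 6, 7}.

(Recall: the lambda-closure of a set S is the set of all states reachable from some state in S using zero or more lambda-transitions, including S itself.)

{0, 6, 7, 8, 10, 11}

Start with {0, 6, 7}.
From 0 via lambda: add 10.
From 10 via lambda: add 8.
From 8 via lambda: add 11.
No new states can be added; the closed set is {0, 6, 7, 8, 10, 11}.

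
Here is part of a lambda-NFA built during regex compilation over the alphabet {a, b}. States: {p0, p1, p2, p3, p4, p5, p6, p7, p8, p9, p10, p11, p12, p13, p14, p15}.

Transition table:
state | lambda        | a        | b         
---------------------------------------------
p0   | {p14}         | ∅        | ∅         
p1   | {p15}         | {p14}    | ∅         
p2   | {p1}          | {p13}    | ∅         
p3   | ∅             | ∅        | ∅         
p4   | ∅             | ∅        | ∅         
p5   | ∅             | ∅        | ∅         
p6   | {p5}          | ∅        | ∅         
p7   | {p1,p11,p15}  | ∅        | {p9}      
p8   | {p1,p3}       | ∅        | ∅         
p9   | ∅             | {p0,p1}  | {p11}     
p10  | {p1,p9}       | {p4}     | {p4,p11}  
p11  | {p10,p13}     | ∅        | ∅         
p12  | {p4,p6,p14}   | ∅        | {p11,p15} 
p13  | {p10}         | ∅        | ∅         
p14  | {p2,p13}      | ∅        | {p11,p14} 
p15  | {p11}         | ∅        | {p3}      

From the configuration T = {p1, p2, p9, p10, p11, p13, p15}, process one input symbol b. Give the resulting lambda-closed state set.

{p1, p3, p4, p9, p10, p11, p13, p15}

p9 on b → {p11}.
p10 on b → {p4, p11}.
p15 on b → {p3}.
No b-transition from p1, p2, p11, p13.
Union after reading b: {p3, p4, p11}.
Now take the lambda-closure:
From p11 via lambda: add p10, p13.
From p10 via lambda: add p1, p9.
From p1 via lambda: add p15.
No new states can be added; the closed set is {p1, p3, p4, p9, p10, p11, p13, p15}.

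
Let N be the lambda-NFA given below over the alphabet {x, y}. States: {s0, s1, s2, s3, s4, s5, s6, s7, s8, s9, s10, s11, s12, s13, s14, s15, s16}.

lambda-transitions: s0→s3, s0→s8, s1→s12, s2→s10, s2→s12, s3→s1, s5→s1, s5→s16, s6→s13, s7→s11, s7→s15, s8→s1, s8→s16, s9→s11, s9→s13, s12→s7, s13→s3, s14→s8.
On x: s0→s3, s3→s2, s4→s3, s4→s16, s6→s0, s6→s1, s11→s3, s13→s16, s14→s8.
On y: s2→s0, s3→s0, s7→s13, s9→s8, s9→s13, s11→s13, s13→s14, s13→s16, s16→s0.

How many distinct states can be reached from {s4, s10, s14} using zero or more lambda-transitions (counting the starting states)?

10

Start with {s4, s10, s14}.
From s14 via lambda: add s8.
From s8 via lambda: add s1, s16.
From s1 via lambda: add s12.
From s12 via lambda: add s7.
From s7 via lambda: add s11, s15.
lambda-closure = {s1, s4, s7, s8, s10, s11, s12, s14, s15, s16}, which has 10 states.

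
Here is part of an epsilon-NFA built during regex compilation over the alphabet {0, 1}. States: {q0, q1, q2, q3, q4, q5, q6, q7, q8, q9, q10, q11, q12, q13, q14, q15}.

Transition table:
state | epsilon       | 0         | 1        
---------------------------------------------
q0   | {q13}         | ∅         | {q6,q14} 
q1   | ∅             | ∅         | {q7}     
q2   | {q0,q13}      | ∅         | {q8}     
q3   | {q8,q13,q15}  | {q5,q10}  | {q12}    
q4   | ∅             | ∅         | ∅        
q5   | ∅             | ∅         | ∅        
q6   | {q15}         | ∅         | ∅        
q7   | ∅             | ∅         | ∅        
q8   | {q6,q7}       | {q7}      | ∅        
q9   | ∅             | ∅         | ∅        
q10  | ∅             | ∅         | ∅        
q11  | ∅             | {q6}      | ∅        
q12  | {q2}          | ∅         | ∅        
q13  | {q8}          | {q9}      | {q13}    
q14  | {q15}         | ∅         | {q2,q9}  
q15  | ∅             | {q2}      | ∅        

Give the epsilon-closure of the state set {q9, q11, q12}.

{q0, q2, q6, q7, q8, q9, q11, q12, q13, q15}

Start with {q9, q11, q12}.
From q12 via epsilon: add q2.
From q2 via epsilon: add q0, q13.
From q13 via epsilon: add q8.
From q8 via epsilon: add q6, q7.
From q6 via epsilon: add q15.
No new states can be added; the closed set is {q0, q2, q6, q7, q8, q9, q11, q12, q13, q15}.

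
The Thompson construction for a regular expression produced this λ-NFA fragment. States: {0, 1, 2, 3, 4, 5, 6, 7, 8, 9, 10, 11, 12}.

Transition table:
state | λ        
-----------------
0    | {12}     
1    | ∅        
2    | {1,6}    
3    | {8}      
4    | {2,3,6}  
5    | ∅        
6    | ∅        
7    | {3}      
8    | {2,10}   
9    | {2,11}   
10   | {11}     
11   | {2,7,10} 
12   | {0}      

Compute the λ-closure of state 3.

{1, 2, 3, 6, 7, 8, 10, 11}

Start with {3}.
From 3 via λ: add 8.
From 8 via λ: add 2, 10.
From 2 via λ: add 1, 6.
From 10 via λ: add 11.
From 11 via λ: add 7.
No new states can be added; the closed set is {1, 2, 3, 6, 7, 8, 10, 11}.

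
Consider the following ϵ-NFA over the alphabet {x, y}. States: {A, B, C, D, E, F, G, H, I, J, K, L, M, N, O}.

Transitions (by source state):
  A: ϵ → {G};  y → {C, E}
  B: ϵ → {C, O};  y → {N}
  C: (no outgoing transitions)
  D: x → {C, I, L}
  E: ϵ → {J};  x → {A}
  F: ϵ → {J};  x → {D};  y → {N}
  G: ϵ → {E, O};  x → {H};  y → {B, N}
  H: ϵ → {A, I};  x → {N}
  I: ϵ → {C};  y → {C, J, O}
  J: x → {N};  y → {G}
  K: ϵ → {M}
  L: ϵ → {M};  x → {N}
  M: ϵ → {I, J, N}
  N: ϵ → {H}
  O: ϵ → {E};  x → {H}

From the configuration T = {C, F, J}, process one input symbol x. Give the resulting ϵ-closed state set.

{A, C, D, E, G, H, I, J, N, O}

F on x → {D}.
J on x → {N}.
No x-transition from C.
Union after reading x: {D, N}.
Now take the ϵ-closure:
From N via ϵ: add H.
From H via ϵ: add A, I.
From A via ϵ: add G.
From I via ϵ: add C.
From G via ϵ: add E, O.
From E via ϵ: add J.
No new states can be added; the closed set is {A, C, D, E, G, H, I, J, N, O}.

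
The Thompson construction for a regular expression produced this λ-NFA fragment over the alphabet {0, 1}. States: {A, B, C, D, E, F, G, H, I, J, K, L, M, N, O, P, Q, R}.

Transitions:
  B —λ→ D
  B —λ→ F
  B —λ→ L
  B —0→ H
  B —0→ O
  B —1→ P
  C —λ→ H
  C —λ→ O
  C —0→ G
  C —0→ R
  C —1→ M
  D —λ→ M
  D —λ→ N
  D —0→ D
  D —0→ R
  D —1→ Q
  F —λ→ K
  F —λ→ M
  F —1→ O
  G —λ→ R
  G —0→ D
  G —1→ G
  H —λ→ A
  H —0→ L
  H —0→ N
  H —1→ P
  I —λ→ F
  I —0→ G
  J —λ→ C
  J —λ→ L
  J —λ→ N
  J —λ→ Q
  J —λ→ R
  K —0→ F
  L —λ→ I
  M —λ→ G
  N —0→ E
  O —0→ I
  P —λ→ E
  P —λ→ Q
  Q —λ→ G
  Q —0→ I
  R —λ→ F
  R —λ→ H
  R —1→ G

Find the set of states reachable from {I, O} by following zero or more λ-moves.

Start with {I, O}.
From I via λ: add F.
From F via λ: add K, M.
From M via λ: add G.
From G via λ: add R.
From R via λ: add H.
From H via λ: add A.
No new states can be added; the closed set is {A, F, G, H, I, K, M, O, R}.

{A, F, G, H, I, K, M, O, R}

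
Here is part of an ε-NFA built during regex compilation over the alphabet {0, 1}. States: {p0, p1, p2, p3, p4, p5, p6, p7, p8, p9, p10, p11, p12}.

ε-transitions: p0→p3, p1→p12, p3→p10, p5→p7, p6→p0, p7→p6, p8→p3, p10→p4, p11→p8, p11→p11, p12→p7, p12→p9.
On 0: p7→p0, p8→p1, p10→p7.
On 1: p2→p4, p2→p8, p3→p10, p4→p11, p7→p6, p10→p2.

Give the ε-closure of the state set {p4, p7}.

Start with {p4, p7}.
From p7 via ε: add p6.
From p6 via ε: add p0.
From p0 via ε: add p3.
From p3 via ε: add p10.
No new states can be added; the closed set is {p0, p3, p4, p6, p7, p10}.

{p0, p3, p4, p6, p7, p10}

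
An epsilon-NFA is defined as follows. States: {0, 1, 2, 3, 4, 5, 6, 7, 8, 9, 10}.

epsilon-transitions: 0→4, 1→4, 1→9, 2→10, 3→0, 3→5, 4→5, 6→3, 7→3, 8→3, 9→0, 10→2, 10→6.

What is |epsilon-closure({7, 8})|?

6

Start with {7, 8}.
From 7 via epsilon: add 3.
From 3 via epsilon: add 0, 5.
From 0 via epsilon: add 4.
epsilon-closure = {0, 3, 4, 5, 7, 8}, which has 6 states.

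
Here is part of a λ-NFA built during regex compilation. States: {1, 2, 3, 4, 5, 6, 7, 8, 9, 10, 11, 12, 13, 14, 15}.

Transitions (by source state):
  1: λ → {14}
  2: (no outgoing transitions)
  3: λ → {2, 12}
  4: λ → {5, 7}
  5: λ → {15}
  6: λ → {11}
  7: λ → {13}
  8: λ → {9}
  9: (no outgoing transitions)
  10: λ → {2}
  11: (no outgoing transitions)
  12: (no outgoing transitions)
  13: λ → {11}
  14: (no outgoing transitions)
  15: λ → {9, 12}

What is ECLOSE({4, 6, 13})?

{4, 5, 6, 7, 9, 11, 12, 13, 15}

Start with {4, 6, 13}.
From 4 via λ: add 5, 7.
From 6 via λ: add 11.
From 5 via λ: add 15.
From 15 via λ: add 9, 12.
No new states can be added; the closed set is {4, 5, 6, 7, 9, 11, 12, 13, 15}.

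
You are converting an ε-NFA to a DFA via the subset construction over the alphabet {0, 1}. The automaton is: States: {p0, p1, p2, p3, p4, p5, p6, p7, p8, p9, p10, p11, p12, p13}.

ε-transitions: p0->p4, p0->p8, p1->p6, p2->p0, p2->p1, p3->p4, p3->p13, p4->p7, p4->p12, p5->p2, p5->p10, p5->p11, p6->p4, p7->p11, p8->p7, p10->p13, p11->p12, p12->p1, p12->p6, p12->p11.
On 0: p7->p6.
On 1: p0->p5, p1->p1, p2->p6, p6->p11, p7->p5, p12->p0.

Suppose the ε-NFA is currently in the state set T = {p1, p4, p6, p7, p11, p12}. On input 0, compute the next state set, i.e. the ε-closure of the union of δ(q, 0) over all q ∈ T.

{p1, p4, p6, p7, p11, p12}

p7 on 0 → {p6}.
No 0-transition from p1, p4, p6, p11, p12.
Union after reading 0: {p6}.
Now take the ε-closure:
From p6 via ε: add p4.
From p4 via ε: add p7, p12.
From p7 via ε: add p11.
From p12 via ε: add p1.
No new states can be added; the closed set is {p1, p4, p6, p7, p11, p12}.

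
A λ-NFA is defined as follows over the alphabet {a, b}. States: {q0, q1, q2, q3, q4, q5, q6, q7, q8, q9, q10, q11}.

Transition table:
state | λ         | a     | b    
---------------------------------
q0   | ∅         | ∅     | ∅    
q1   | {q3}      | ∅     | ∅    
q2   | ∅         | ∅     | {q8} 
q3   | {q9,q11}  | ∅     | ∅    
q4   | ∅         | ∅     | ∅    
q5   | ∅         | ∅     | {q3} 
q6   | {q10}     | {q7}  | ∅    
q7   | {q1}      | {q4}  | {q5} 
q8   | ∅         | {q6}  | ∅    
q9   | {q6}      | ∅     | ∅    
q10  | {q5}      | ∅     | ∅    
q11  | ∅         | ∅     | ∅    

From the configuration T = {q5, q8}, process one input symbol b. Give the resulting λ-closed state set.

{q3, q5, q6, q9, q10, q11}

q5 on b → {q3}.
No b-transition from q8.
Union after reading b: {q3}.
Now take the λ-closure:
From q3 via λ: add q9, q11.
From q9 via λ: add q6.
From q6 via λ: add q10.
From q10 via λ: add q5.
No new states can be added; the closed set is {q3, q5, q6, q9, q10, q11}.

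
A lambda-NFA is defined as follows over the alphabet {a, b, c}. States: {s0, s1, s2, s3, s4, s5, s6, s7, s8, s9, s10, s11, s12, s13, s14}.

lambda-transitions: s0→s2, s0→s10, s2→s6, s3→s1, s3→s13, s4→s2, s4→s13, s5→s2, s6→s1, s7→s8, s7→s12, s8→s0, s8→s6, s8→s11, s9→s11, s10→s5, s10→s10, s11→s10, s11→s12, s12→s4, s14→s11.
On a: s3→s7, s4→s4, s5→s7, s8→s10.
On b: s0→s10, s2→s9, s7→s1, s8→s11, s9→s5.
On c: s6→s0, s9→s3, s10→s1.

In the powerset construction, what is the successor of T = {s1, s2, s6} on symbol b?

s2 on b → {s9}.
No b-transition from s1, s6.
Union after reading b: {s9}.
Now take the lambda-closure:
From s9 via lambda: add s11.
From s11 via lambda: add s10, s12.
From s10 via lambda: add s5.
From s12 via lambda: add s4.
From s4 via lambda: add s2, s13.
From s2 via lambda: add s6.
From s6 via lambda: add s1.
No new states can be added; the closed set is {s1, s2, s4, s5, s6, s9, s10, s11, s12, s13}.

{s1, s2, s4, s5, s6, s9, s10, s11, s12, s13}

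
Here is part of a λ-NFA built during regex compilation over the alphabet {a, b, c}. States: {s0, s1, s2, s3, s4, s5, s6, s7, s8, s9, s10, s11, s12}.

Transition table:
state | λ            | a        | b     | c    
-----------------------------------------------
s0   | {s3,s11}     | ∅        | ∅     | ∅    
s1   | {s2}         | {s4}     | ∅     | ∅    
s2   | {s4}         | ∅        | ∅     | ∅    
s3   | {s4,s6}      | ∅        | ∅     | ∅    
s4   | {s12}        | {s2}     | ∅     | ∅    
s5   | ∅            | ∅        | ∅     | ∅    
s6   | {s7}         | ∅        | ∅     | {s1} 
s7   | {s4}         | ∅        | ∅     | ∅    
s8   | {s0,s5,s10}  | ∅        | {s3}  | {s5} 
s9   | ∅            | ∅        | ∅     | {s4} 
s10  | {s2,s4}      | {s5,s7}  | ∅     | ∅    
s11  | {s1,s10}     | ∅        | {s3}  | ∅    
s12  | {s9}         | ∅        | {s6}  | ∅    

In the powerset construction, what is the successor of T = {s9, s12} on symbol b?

{s4, s6, s7, s9, s12}

s12 on b → {s6}.
No b-transition from s9.
Union after reading b: {s6}.
Now take the λ-closure:
From s6 via λ: add s7.
From s7 via λ: add s4.
From s4 via λ: add s12.
From s12 via λ: add s9.
No new states can be added; the closed set is {s4, s6, s7, s9, s12}.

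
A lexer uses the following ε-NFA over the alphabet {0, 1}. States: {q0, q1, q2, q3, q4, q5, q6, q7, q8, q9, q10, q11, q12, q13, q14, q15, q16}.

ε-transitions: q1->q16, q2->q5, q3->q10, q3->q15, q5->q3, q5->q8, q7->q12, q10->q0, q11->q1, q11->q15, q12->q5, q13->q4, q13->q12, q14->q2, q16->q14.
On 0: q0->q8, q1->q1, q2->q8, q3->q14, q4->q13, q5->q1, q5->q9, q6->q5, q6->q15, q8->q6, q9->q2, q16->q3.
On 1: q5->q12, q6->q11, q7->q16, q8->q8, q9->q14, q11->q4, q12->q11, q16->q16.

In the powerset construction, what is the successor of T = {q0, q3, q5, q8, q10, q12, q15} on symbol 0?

{q0, q1, q2, q3, q5, q6, q8, q9, q10, q14, q15, q16}

q0 on 0 → {q8}.
q3 on 0 → {q14}.
q5 on 0 → {q1, q9}.
q8 on 0 → {q6}.
No 0-transition from q10, q12, q15.
Union after reading 0: {q1, q6, q8, q9, q14}.
Now take the ε-closure:
From q1 via ε: add q16.
From q14 via ε: add q2.
From q2 via ε: add q5.
From q5 via ε: add q3.
From q3 via ε: add q10, q15.
From q10 via ε: add q0.
No new states can be added; the closed set is {q0, q1, q2, q3, q5, q6, q8, q9, q10, q14, q15, q16}.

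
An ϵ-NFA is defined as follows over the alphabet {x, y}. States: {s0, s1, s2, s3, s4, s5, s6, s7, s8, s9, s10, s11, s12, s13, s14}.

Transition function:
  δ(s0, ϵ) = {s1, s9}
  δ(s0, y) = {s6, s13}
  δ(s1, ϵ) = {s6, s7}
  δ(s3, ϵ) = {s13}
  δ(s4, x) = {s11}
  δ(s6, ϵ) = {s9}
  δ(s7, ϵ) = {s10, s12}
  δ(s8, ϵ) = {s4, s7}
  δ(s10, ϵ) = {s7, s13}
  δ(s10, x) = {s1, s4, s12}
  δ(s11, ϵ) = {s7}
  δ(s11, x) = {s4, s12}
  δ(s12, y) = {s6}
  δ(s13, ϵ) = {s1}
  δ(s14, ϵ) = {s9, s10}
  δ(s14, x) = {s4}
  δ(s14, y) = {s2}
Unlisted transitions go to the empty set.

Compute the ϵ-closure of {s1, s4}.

{s1, s4, s6, s7, s9, s10, s12, s13}

Start with {s1, s4}.
From s1 via ϵ: add s6, s7.
From s6 via ϵ: add s9.
From s7 via ϵ: add s10, s12.
From s10 via ϵ: add s13.
No new states can be added; the closed set is {s1, s4, s6, s7, s9, s10, s12, s13}.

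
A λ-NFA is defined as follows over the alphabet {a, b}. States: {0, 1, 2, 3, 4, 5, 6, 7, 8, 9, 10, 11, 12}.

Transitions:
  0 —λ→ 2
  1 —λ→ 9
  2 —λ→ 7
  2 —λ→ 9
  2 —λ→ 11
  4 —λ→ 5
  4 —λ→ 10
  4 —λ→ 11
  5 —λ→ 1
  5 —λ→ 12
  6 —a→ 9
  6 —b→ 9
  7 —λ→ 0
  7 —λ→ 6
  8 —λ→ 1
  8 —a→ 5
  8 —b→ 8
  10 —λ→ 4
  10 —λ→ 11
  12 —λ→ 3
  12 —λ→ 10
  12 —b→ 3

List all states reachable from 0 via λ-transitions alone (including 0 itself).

{0, 2, 6, 7, 9, 11}

Start with {0}.
From 0 via λ: add 2.
From 2 via λ: add 7, 9, 11.
From 7 via λ: add 6.
No new states can be added; the closed set is {0, 2, 6, 7, 9, 11}.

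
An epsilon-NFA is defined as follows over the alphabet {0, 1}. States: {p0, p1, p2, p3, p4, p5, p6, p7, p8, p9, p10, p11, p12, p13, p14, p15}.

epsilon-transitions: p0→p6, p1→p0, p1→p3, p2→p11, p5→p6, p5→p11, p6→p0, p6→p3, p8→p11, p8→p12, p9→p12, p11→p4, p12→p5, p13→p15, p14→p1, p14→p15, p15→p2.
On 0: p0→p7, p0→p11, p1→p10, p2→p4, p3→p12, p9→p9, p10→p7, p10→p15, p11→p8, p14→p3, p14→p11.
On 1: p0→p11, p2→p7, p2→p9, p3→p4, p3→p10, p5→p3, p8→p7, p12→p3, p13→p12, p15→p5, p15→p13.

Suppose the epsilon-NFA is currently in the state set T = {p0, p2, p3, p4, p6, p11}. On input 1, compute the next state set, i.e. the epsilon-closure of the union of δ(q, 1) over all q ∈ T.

p0 on 1 → {p11}.
p2 on 1 → {p7, p9}.
p3 on 1 → {p4, p10}.
No 1-transition from p4, p6, p11.
Union after reading 1: {p4, p7, p9, p10, p11}.
Now take the epsilon-closure:
From p9 via epsilon: add p12.
From p12 via epsilon: add p5.
From p5 via epsilon: add p6.
From p6 via epsilon: add p0, p3.
No new states can be added; the closed set is {p0, p3, p4, p5, p6, p7, p9, p10, p11, p12}.

{p0, p3, p4, p5, p6, p7, p9, p10, p11, p12}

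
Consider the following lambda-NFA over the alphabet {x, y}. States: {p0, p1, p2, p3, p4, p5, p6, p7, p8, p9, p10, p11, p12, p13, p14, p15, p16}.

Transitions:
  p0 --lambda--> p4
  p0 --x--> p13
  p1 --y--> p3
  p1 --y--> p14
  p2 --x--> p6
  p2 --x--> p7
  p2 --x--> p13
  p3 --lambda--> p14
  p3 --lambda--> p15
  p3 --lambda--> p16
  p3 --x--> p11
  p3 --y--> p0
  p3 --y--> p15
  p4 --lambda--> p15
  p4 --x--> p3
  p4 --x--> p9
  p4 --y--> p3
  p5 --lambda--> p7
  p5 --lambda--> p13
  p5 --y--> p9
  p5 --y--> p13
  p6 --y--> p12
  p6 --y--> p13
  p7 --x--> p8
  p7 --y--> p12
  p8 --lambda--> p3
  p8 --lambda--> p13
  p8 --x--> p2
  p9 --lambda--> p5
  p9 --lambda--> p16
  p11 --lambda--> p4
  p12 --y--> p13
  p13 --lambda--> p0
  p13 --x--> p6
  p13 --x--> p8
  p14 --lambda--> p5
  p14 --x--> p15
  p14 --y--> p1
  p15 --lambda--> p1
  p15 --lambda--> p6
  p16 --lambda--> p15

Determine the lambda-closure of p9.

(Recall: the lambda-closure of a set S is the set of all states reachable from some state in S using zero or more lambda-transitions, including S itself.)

Start with {p9}.
From p9 via lambda: add p5, p16.
From p5 via lambda: add p7, p13.
From p16 via lambda: add p15.
From p13 via lambda: add p0.
From p15 via lambda: add p1, p6.
From p0 via lambda: add p4.
No new states can be added; the closed set is {p0, p1, p4, p5, p6, p7, p9, p13, p15, p16}.

{p0, p1, p4, p5, p6, p7, p9, p13, p15, p16}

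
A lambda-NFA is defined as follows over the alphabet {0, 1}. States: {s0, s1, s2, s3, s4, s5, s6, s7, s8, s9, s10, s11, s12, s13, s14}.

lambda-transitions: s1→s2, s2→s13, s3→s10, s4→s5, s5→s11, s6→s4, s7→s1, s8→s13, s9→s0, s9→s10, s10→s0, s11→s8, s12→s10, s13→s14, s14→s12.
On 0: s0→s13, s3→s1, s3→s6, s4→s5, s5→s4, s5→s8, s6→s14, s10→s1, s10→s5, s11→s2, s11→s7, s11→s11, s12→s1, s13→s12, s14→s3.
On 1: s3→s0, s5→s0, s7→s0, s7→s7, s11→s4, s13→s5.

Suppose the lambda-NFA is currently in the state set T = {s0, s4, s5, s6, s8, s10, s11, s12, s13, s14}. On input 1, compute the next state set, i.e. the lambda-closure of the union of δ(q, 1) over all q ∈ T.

{s0, s4, s5, s8, s10, s11, s12, s13, s14}

s5 on 1 → {s0}.
s11 on 1 → {s4}.
s13 on 1 → {s5}.
No 1-transition from s0, s4, s6, s8, s10, s12, s14.
Union after reading 1: {s0, s4, s5}.
Now take the lambda-closure:
From s5 via lambda: add s11.
From s11 via lambda: add s8.
From s8 via lambda: add s13.
From s13 via lambda: add s14.
From s14 via lambda: add s12.
From s12 via lambda: add s10.
No new states can be added; the closed set is {s0, s4, s5, s8, s10, s11, s12, s13, s14}.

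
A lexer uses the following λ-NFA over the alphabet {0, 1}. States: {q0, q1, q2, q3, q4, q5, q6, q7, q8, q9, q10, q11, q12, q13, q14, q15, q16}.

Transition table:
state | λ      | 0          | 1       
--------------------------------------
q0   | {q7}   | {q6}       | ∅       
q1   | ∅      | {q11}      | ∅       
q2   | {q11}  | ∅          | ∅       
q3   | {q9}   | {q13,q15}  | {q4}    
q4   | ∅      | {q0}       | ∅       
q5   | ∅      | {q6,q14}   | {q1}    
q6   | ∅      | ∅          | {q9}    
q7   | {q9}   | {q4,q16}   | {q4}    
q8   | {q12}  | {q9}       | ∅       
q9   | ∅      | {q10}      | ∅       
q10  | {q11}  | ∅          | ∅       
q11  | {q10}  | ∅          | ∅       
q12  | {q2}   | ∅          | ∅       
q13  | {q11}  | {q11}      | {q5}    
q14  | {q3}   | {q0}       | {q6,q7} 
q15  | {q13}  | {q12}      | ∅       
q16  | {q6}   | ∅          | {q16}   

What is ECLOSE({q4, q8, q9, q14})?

{q2, q3, q4, q8, q9, q10, q11, q12, q14}

Start with {q4, q8, q9, q14}.
From q8 via λ: add q12.
From q14 via λ: add q3.
From q12 via λ: add q2.
From q2 via λ: add q11.
From q11 via λ: add q10.
No new states can be added; the closed set is {q2, q3, q4, q8, q9, q10, q11, q12, q14}.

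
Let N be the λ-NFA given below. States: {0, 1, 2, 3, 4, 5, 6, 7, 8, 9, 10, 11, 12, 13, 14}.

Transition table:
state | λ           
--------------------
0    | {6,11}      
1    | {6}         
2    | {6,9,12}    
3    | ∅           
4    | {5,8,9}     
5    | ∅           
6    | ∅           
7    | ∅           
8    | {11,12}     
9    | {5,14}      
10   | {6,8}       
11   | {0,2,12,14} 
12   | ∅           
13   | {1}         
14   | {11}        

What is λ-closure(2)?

{0, 2, 5, 6, 9, 11, 12, 14}

Start with {2}.
From 2 via λ: add 6, 9, 12.
From 9 via λ: add 5, 14.
From 14 via λ: add 11.
From 11 via λ: add 0.
No new states can be added; the closed set is {0, 2, 5, 6, 9, 11, 12, 14}.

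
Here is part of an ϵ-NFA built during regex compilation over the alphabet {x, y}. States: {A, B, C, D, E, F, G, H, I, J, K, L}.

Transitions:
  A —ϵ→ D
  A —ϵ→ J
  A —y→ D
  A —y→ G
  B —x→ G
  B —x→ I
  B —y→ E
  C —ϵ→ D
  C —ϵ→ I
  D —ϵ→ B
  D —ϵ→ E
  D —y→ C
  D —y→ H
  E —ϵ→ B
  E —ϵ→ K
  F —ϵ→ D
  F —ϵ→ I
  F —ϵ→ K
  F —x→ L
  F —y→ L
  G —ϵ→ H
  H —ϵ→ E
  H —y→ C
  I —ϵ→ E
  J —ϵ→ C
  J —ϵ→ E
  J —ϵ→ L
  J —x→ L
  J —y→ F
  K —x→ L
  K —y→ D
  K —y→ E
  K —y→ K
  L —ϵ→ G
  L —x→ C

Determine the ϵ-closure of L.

Start with {L}.
From L via ϵ: add G.
From G via ϵ: add H.
From H via ϵ: add E.
From E via ϵ: add B, K.
No new states can be added; the closed set is {B, E, G, H, K, L}.

{B, E, G, H, K, L}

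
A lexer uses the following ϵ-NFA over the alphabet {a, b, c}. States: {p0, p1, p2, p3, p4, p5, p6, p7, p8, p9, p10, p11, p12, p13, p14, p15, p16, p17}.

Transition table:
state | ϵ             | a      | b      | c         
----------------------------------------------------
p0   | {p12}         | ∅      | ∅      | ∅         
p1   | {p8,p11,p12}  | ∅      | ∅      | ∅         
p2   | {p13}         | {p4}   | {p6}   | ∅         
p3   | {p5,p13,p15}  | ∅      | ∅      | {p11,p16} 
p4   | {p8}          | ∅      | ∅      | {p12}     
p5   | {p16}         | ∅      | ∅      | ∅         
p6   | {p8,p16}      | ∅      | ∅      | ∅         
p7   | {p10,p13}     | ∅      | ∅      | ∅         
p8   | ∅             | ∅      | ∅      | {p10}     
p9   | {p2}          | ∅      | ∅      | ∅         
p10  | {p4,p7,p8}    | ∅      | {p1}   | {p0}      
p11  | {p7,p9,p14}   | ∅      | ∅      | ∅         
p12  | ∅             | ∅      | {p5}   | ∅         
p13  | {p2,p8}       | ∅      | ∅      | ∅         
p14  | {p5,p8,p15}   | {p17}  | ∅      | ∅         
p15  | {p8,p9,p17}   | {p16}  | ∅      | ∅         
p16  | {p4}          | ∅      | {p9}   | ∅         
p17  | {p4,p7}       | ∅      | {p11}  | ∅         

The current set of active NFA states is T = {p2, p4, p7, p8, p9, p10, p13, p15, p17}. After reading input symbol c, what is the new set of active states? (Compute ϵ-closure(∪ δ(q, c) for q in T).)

{p0, p2, p4, p7, p8, p10, p12, p13}

p4 on c → {p12}.
p8 on c → {p10}.
p10 on c → {p0}.
No c-transition from p2, p7, p9, p13, p15, p17.
Union after reading c: {p0, p10, p12}.
Now take the ϵ-closure:
From p10 via ϵ: add p4, p7, p8.
From p7 via ϵ: add p13.
From p13 via ϵ: add p2.
No new states can be added; the closed set is {p0, p2, p4, p7, p8, p10, p12, p13}.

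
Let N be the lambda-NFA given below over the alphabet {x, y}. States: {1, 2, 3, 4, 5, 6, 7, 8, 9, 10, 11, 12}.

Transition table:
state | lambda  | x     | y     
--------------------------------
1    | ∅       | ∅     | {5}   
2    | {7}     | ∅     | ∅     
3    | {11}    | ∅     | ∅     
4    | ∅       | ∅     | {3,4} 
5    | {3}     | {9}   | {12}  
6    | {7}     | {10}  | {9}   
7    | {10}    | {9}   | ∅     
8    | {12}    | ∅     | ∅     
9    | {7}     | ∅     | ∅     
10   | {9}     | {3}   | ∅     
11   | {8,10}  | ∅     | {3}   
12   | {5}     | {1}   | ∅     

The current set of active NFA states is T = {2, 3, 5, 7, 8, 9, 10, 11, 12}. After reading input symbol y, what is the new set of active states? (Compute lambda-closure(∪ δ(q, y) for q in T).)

5 on y → {12}.
11 on y → {3}.
No y-transition from 2, 3, 7, 8, 9, 10, 12.
Union after reading y: {3, 12}.
Now take the lambda-closure:
From 3 via lambda: add 11.
From 12 via lambda: add 5.
From 11 via lambda: add 8, 10.
From 10 via lambda: add 9.
From 9 via lambda: add 7.
No new states can be added; the closed set is {3, 5, 7, 8, 9, 10, 11, 12}.

{3, 5, 7, 8, 9, 10, 11, 12}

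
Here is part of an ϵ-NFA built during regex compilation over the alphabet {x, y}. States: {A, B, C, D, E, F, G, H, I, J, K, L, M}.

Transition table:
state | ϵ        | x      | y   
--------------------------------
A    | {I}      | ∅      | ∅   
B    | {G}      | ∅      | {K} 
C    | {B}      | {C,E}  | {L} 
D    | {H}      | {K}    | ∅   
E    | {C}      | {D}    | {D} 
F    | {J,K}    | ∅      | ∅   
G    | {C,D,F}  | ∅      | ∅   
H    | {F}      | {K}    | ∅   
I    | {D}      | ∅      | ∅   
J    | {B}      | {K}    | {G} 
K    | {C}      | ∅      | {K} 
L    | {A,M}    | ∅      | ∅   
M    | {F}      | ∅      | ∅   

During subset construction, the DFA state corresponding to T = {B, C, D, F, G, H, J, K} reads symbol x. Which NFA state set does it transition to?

{B, C, D, E, F, G, H, J, K}

C on x → {C, E}.
D on x → {K}.
H on x → {K}.
J on x → {K}.
No x-transition from B, F, G, K.
Union after reading x: {C, E, K}.
Now take the ϵ-closure:
From C via ϵ: add B.
From B via ϵ: add G.
From G via ϵ: add D, F.
From D via ϵ: add H.
From F via ϵ: add J.
No new states can be added; the closed set is {B, C, D, E, F, G, H, J, K}.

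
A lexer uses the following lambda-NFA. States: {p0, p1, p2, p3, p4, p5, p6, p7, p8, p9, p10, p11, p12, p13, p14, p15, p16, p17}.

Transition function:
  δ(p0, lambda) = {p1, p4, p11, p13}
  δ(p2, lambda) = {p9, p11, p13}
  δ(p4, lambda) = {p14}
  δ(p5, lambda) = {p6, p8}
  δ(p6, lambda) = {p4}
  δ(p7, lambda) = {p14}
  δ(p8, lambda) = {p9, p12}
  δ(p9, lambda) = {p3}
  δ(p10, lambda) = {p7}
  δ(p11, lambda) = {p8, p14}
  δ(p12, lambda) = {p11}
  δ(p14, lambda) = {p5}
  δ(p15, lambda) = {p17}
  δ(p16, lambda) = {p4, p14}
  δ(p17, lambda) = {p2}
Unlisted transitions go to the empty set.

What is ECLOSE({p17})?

{p2, p3, p4, p5, p6, p8, p9, p11, p12, p13, p14, p17}

Start with {p17}.
From p17 via lambda: add p2.
From p2 via lambda: add p9, p11, p13.
From p9 via lambda: add p3.
From p11 via lambda: add p8, p14.
From p8 via lambda: add p12.
From p14 via lambda: add p5.
From p5 via lambda: add p6.
From p6 via lambda: add p4.
No new states can be added; the closed set is {p2, p3, p4, p5, p6, p8, p9, p11, p12, p13, p14, p17}.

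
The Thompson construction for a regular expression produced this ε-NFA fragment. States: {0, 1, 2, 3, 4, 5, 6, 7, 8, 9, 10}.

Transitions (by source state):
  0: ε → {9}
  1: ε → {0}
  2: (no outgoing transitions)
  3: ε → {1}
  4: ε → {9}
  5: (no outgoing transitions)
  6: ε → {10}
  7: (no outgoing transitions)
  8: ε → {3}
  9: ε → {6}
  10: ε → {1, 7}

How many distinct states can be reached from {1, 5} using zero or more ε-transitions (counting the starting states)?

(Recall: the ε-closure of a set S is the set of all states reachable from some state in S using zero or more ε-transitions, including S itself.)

7

Start with {1, 5}.
From 1 via ε: add 0.
From 0 via ε: add 9.
From 9 via ε: add 6.
From 6 via ε: add 10.
From 10 via ε: add 7.
ε-closure = {0, 1, 5, 6, 7, 9, 10}, which has 7 states.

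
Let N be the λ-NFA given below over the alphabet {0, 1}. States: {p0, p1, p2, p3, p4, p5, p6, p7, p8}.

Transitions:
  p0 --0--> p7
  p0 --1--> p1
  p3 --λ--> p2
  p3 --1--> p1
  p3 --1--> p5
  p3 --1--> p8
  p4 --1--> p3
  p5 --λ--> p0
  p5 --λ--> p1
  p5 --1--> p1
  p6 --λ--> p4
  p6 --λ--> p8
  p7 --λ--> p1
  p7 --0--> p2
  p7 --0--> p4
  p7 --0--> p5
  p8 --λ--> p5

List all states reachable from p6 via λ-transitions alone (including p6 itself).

Start with {p6}.
From p6 via λ: add p4, p8.
From p8 via λ: add p5.
From p5 via λ: add p0, p1.
No new states can be added; the closed set is {p0, p1, p4, p5, p6, p8}.

{p0, p1, p4, p5, p6, p8}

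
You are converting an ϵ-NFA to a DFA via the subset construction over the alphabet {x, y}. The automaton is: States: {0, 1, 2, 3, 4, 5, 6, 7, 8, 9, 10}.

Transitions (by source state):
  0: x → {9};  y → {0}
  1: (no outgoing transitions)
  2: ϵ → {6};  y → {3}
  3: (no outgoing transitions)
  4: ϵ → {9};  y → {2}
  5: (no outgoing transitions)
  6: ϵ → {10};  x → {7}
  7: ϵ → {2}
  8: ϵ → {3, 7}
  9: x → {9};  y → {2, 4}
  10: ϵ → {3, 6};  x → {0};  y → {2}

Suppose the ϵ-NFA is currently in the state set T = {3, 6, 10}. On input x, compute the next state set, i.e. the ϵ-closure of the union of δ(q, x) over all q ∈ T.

{0, 2, 3, 6, 7, 10}

6 on x → {7}.
10 on x → {0}.
No x-transition from 3.
Union after reading x: {0, 7}.
Now take the ϵ-closure:
From 7 via ϵ: add 2.
From 2 via ϵ: add 6.
From 6 via ϵ: add 10.
From 10 via ϵ: add 3.
No new states can be added; the closed set is {0, 2, 3, 6, 7, 10}.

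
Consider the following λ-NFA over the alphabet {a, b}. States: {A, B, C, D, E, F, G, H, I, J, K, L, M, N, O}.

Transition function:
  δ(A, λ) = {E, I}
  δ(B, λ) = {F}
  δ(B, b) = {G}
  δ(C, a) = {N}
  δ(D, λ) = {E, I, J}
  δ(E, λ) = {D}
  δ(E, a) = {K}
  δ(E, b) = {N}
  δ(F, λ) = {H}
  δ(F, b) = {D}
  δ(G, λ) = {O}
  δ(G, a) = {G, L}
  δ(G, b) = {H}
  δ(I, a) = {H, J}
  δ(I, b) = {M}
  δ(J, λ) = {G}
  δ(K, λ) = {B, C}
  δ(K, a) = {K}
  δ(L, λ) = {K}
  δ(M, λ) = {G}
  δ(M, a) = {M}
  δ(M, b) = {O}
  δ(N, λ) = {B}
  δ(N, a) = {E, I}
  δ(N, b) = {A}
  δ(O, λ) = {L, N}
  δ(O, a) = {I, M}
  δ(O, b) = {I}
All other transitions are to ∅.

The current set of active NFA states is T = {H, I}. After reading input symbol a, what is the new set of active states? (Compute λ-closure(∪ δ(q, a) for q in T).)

I on a → {H, J}.
No a-transition from H.
Union after reading a: {H, J}.
Now take the λ-closure:
From J via λ: add G.
From G via λ: add O.
From O via λ: add L, N.
From L via λ: add K.
From N via λ: add B.
From B via λ: add F.
From K via λ: add C.
No new states can be added; the closed set is {B, C, F, G, H, J, K, L, N, O}.

{B, C, F, G, H, J, K, L, N, O}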